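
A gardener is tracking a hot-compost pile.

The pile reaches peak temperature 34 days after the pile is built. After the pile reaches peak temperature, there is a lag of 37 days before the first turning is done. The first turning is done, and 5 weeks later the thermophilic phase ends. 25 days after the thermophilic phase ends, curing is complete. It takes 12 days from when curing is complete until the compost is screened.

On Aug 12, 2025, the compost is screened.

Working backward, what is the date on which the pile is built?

Mar 22, 2025

The compost is screened: Aug 12, 2025.
Curing is complete: Aug 12, 2025 − 12 days = Jul 31, 2025.
The thermophilic phase ends: Jul 31, 2025 − 25 days = Jul 6, 2025.
The first turning is done: Jul 6, 2025 − 5 weeks = Jun 1, 2025.
The pile reaches peak temperature: Jun 1, 2025 − 37 days = Apr 25, 2025.
The pile is built: Apr 25, 2025 − 34 days = Mar 22, 2025.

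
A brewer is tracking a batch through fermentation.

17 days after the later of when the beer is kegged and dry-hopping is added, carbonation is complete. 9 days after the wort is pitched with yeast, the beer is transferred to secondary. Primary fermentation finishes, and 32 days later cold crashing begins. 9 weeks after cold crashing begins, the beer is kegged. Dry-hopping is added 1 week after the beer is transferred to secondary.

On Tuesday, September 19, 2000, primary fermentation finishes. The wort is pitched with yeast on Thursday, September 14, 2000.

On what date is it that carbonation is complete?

Tuesday, January 9, 2001

Primary fermentation finishes: Sep 19, 2000.
Cold crashing begins: Sep 19, 2000 + 32 days = Oct 21, 2000.
The beer is kegged: Oct 21, 2000 + 9 weeks = Dec 23, 2000.
The wort is pitched with yeast: Sep 14, 2000.
The beer is transferred to secondary: Sep 14, 2000 + 9 days = Sep 23, 2000.
Dry-hopping is added: Sep 23, 2000 + 1 week = Sep 30, 2000.
Both prerequisites met — the beer is kegged (Dec 23, 2000), dry-hopping is added (Sep 30, 2000); the later is Dec 23, 2000.
Carbonation is complete: Dec 23, 2000 + 17 days = Jan 9, 2001.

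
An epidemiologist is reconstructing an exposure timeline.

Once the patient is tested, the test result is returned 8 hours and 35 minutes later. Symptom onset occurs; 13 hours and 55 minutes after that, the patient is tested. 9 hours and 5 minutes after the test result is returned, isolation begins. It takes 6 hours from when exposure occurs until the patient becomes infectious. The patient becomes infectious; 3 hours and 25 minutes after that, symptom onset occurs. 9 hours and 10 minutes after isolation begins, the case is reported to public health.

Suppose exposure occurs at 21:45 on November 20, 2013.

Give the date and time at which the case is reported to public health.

Exposure occurs: 21:45 Nov 20, 2013.
The patient becomes infectious: 21:45 Nov 20, 2013 + 6h = 03:45 Nov 21, 2013.
Symptom onset occurs: 03:45 Nov 21, 2013 + 3h25m = 07:10 Nov 21, 2013.
The patient is tested: 07:10 Nov 21, 2013 + 13h55m = 21:05 Nov 21, 2013.
The test result is returned: 21:05 Nov 21, 2013 + 8h35m = 05:40 Nov 22, 2013.
Isolation begins: 05:40 Nov 22, 2013 + 9h05m = 14:45 Nov 22, 2013.
The case is reported to public health: 14:45 Nov 22, 2013 + 9h10m = 23:55 Nov 22, 2013.

23:55 on November 22, 2013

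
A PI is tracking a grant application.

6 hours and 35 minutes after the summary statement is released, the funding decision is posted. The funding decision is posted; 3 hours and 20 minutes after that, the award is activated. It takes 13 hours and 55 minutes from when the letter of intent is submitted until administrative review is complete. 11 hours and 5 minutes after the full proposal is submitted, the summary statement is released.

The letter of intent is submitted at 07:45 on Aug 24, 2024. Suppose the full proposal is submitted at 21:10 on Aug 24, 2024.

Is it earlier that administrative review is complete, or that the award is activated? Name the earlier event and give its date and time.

The letter of intent is submitted: 07:45 Aug 24, 2024.
Administrative review is complete: 07:45 Aug 24, 2024 + 13h55m = 21:40 Aug 24, 2024.
The full proposal is submitted: 21:10 Aug 24, 2024.
The summary statement is released: 21:10 Aug 24, 2024 + 11h05m = 08:15 Aug 25, 2024.
The funding decision is posted: 08:15 Aug 25, 2024 + 6h35m = 14:50 Aug 25, 2024.
The award is activated: 14:50 Aug 25, 2024 + 3h20m = 18:10 Aug 25, 2024.
Comparing: administrative review is complete at 21:40 Aug 24, 2024 vs the award is activated at 18:10 Aug 25, 2024. Earlier: administrative review is complete.

Administrative review is complete — 21:40 on Aug 24, 2024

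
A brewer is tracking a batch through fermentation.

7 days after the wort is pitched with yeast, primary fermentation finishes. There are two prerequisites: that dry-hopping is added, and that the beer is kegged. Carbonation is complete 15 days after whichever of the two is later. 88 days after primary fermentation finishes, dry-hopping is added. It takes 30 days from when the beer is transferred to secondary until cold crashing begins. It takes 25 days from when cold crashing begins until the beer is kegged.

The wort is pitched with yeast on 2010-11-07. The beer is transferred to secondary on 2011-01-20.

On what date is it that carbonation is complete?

2011-03-31

The wort is pitched with yeast: Nov 7, 2010.
Primary fermentation finishes: Nov 7, 2010 + 7 days = Nov 14, 2010.
Dry-hopping is added: Nov 14, 2010 + 88 days = Feb 10, 2011.
The beer is transferred to secondary: Jan 20, 2011.
Cold crashing begins: Jan 20, 2011 + 30 days = Feb 19, 2011.
The beer is kegged: Feb 19, 2011 + 25 days = Mar 16, 2011.
Both prerequisites met — dry-hopping is added (Feb 10, 2011), the beer is kegged (Mar 16, 2011); the later is Mar 16, 2011.
Carbonation is complete: Mar 16, 2011 + 15 days = Mar 31, 2011.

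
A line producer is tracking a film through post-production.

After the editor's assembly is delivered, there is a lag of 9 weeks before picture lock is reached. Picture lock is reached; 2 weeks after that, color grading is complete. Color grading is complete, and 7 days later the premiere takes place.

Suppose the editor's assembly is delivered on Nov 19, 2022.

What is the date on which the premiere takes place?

The editor's assembly is delivered: Nov 19, 2022.
Picture lock is reached: Nov 19, 2022 + 9 weeks = Jan 21, 2023.
Color grading is complete: Jan 21, 2023 + 2 weeks = Feb 4, 2023.
The premiere takes place: Feb 4, 2023 + 7 days = Feb 11, 2023.

Feb 11, 2023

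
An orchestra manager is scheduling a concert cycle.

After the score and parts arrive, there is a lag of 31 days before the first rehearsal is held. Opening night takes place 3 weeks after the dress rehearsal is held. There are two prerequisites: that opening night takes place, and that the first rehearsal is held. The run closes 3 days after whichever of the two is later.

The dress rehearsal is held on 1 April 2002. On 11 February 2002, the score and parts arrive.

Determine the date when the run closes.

The dress rehearsal is held: Apr 1, 2002.
Opening night takes place: Apr 1, 2002 + 3 weeks = Apr 22, 2002.
The score and parts arrive: Feb 11, 2002.
The first rehearsal is held: Feb 11, 2002 + 31 days = Mar 14, 2002.
Both prerequisites met — opening night takes place (Apr 22, 2002), the first rehearsal is held (Mar 14, 2002); the later is Apr 22, 2002.
The run closes: Apr 22, 2002 + 3 days = Apr 25, 2002.

25 April 2002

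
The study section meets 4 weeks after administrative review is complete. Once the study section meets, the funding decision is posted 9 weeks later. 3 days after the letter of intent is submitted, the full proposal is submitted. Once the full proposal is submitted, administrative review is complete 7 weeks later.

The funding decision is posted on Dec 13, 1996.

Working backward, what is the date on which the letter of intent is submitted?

Jul 23, 1996

The funding decision is posted: Dec 13, 1996.
The study section meets: Dec 13, 1996 − 9 weeks = Oct 11, 1996.
Administrative review is complete: Oct 11, 1996 − 4 weeks = Sep 13, 1996.
The full proposal is submitted: Sep 13, 1996 − 7 weeks = Jul 26, 1996.
The letter of intent is submitted: Jul 26, 1996 − 3 days = Jul 23, 1996.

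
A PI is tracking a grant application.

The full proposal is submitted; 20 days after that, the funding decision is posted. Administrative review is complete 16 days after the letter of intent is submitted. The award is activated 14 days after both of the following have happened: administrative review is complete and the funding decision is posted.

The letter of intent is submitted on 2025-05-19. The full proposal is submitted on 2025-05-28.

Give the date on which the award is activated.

2025-07-01

The letter of intent is submitted: May 19, 2025.
Administrative review is complete: May 19, 2025 + 16 days = Jun 4, 2025.
The full proposal is submitted: May 28, 2025.
The funding decision is posted: May 28, 2025 + 20 days = Jun 17, 2025.
Both prerequisites met — administrative review is complete (Jun 4, 2025), the funding decision is posted (Jun 17, 2025); the later is Jun 17, 2025.
The award is activated: Jun 17, 2025 + 14 days = Jul 1, 2025.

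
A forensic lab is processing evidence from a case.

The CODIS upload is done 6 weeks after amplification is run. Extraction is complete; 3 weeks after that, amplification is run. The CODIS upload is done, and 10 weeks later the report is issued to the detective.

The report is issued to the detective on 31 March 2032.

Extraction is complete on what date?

The report is issued to the detective: Mar 31, 2032.
The CODIS upload is done: Mar 31, 2032 − 10 weeks = Jan 21, 2032.
Amplification is run: Jan 21, 2032 − 6 weeks = Dec 10, 2031.
Extraction is complete: Dec 10, 2031 − 3 weeks = Nov 19, 2031.

19 November 2031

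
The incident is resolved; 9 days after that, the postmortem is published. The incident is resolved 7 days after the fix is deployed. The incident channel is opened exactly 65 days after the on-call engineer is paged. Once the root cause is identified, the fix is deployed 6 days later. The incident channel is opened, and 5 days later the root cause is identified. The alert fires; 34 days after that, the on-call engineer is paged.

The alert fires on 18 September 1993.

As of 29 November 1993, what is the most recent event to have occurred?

The alert fires: Sep 18, 1993.
The on-call engineer is paged: Sep 18, 1993 + 34 days = Oct 22, 1993.
The incident channel is opened: Oct 22, 1993 + 65 days = Dec 26, 1993.
The root cause is identified: Dec 26, 1993 + 5 days = Dec 31, 1993.
The fix is deployed: Dec 31, 1993 + 6 days = Jan 6, 1994.
The incident is resolved: Jan 6, 1994 + 7 days = Jan 13, 1994.
The postmortem is published: Jan 13, 1994 + 9 days = Jan 22, 1994.
Nov 29, 1993 falls between when the on-call engineer is paged (Oct 22, 1993) and when the incident channel is opened (Dec 26, 1993).

The on-call engineer is paged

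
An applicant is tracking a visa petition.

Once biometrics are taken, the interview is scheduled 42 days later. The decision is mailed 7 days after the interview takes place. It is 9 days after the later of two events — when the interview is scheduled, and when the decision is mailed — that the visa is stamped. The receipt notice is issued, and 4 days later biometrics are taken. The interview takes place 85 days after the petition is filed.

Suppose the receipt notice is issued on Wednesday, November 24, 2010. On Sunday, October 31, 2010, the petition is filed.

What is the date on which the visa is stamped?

The receipt notice is issued: Nov 24, 2010.
Biometrics are taken: Nov 24, 2010 + 4 days = Nov 28, 2010.
The interview is scheduled: Nov 28, 2010 + 42 days = Jan 9, 2011.
The petition is filed: Oct 31, 2010.
The interview takes place: Oct 31, 2010 + 85 days = Jan 24, 2011.
The decision is mailed: Jan 24, 2011 + 7 days = Jan 31, 2011.
Both prerequisites met — the interview is scheduled (Jan 9, 2011), the decision is mailed (Jan 31, 2011); the later is Jan 31, 2011.
The visa is stamped: Jan 31, 2011 + 9 days = Feb 9, 2011.

Wednesday, February 9, 2011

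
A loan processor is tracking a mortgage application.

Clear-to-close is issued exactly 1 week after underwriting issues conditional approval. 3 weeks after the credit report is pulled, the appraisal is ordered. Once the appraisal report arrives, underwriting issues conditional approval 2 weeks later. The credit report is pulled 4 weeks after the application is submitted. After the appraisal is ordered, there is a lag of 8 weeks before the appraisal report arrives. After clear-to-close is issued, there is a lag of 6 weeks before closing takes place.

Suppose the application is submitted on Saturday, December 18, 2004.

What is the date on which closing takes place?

The application is submitted: Dec 18, 2004.
The credit report is pulled: Dec 18, 2004 + 4 weeks = Jan 15, 2005.
The appraisal is ordered: Jan 15, 2005 + 3 weeks = Feb 5, 2005.
The appraisal report arrives: Feb 5, 2005 + 8 weeks = Apr 2, 2005.
Underwriting issues conditional approval: Apr 2, 2005 + 2 weeks = Apr 16, 2005.
Clear-to-close is issued: Apr 16, 2005 + 1 week = Apr 23, 2005.
Closing takes place: Apr 23, 2005 + 6 weeks = Jun 4, 2005.

Saturday, June 4, 2005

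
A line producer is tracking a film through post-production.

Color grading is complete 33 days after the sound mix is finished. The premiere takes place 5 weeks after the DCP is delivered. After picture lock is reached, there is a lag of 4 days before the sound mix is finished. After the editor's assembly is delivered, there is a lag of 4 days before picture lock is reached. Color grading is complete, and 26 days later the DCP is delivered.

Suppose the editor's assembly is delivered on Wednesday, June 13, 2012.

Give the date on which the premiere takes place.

The editor's assembly is delivered: Jun 13, 2012.
Picture lock is reached: Jun 13, 2012 + 4 days = Jun 17, 2012.
The sound mix is finished: Jun 17, 2012 + 4 days = Jun 21, 2012.
Color grading is complete: Jun 21, 2012 + 33 days = Jul 24, 2012.
The DCP is delivered: Jul 24, 2012 + 26 days = Aug 19, 2012.
The premiere takes place: Aug 19, 2012 + 5 weeks = Sep 23, 2012.

Sunday, September 23, 2012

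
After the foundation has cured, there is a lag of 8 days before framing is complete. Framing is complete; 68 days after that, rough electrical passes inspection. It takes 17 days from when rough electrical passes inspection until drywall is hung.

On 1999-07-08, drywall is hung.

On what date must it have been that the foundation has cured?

1999-04-06

Drywall is hung: Jul 8, 1999.
Rough electrical passes inspection: Jul 8, 1999 − 17 days = Jun 21, 1999.
Framing is complete: Jun 21, 1999 − 68 days = Apr 14, 1999.
The foundation has cured: Apr 14, 1999 − 8 days = Apr 6, 1999.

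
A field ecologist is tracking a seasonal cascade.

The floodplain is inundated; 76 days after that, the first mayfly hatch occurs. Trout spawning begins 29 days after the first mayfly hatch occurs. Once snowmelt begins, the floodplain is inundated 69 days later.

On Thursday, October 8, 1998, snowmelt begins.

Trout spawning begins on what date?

Wednesday, March 31, 1999

Snowmelt begins: Oct 8, 1998.
The floodplain is inundated: Oct 8, 1998 + 69 days = Dec 16, 1998.
The first mayfly hatch occurs: Dec 16, 1998 + 76 days = Mar 2, 1999.
Trout spawning begins: Mar 2, 1999 + 29 days = Mar 31, 1999.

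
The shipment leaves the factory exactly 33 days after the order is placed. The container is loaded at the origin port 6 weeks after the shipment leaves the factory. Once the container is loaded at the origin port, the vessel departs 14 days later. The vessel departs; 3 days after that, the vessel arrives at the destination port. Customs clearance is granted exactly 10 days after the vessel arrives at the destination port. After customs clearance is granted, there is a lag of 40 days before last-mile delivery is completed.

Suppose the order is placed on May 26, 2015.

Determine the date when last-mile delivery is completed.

The order is placed: May 26, 2015.
The shipment leaves the factory: May 26, 2015 + 33 days = Jun 28, 2015.
The container is loaded at the origin port: Jun 28, 2015 + 6 weeks = Aug 9, 2015.
The vessel departs: Aug 9, 2015 + 14 days = Aug 23, 2015.
The vessel arrives at the destination port: Aug 23, 2015 + 3 days = Aug 26, 2015.
Customs clearance is granted: Aug 26, 2015 + 10 days = Sep 5, 2015.
Last-mile delivery is completed: Sep 5, 2015 + 40 days = Oct 15, 2015.

Oct 15, 2015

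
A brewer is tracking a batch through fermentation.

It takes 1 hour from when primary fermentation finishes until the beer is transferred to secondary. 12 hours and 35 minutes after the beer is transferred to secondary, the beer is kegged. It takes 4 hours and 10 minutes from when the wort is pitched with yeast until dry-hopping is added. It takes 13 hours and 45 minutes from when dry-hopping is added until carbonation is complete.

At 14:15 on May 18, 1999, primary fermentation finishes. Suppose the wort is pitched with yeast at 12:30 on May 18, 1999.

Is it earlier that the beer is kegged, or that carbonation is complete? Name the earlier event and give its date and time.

The beer is kegged — 03:50 on May 19, 1999

Primary fermentation finishes: 14:15 May 18, 1999.
The beer is transferred to secondary: 14:15 May 18, 1999 + 1h = 15:15 May 18, 1999.
The beer is kegged: 15:15 May 18, 1999 + 12h35m = 03:50 May 19, 1999.
The wort is pitched with yeast: 12:30 May 18, 1999.
Dry-hopping is added: 12:30 May 18, 1999 + 4h10m = 16:40 May 18, 1999.
Carbonation is complete: 16:40 May 18, 1999 + 13h45m = 06:25 May 19, 1999.
Comparing: the beer is kegged at 03:50 May 19, 1999 vs carbonation is complete at 06:25 May 19, 1999. Earlier: the beer is kegged.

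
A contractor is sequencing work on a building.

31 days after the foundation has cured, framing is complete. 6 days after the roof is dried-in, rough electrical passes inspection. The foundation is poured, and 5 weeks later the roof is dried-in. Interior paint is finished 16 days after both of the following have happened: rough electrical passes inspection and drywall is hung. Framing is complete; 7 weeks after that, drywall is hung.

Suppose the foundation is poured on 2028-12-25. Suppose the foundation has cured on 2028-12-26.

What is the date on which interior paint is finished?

The foundation is poured: Dec 25, 2028.
The roof is dried-in: Dec 25, 2028 + 5 weeks = Jan 29, 2029.
Rough electrical passes inspection: Jan 29, 2029 + 6 days = Feb 4, 2029.
The foundation has cured: Dec 26, 2028.
Framing is complete: Dec 26, 2028 + 31 days = Jan 26, 2029.
Drywall is hung: Jan 26, 2029 + 7 weeks = Mar 16, 2029.
Both prerequisites met — rough electrical passes inspection (Feb 4, 2029), drywall is hung (Mar 16, 2029); the later is Mar 16, 2029.
Interior paint is finished: Mar 16, 2029 + 16 days = Apr 1, 2029.

2029-04-01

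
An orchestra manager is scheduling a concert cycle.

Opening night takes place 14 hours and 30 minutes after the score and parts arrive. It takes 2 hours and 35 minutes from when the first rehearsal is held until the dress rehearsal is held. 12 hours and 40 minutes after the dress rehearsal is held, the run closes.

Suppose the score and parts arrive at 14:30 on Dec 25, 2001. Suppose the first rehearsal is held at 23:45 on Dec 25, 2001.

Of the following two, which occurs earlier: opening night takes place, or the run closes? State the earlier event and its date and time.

The score and parts arrive: 14:30 Dec 25, 2001.
Opening night takes place: 14:30 Dec 25, 2001 + 14h30m = 05:00 Dec 26, 2001.
The first rehearsal is held: 23:45 Dec 25, 2001.
The dress rehearsal is held: 23:45 Dec 25, 2001 + 2h35m = 02:20 Dec 26, 2001.
The run closes: 02:20 Dec 26, 2001 + 12h40m = 15:00 Dec 26, 2001.
Comparing: opening night takes place at 05:00 Dec 26, 2001 vs the run closes at 15:00 Dec 26, 2001. Earlier: opening night takes place.

Opening night takes place — 05:00 on Dec 26, 2001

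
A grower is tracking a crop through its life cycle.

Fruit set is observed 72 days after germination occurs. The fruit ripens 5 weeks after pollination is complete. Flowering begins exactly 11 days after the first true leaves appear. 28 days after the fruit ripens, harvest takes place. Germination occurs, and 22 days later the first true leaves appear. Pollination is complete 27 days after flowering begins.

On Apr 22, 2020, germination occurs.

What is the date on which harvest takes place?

Aug 23, 2020

Germination occurs: Apr 22, 2020.
The first true leaves appear: Apr 22, 2020 + 22 days = May 14, 2020.
Flowering begins: May 14, 2020 + 11 days = May 25, 2020.
Pollination is complete: May 25, 2020 + 27 days = Jun 21, 2020.
The fruit ripens: Jun 21, 2020 + 5 weeks = Jul 26, 2020.
Harvest takes place: Jul 26, 2020 + 28 days = Aug 23, 2020.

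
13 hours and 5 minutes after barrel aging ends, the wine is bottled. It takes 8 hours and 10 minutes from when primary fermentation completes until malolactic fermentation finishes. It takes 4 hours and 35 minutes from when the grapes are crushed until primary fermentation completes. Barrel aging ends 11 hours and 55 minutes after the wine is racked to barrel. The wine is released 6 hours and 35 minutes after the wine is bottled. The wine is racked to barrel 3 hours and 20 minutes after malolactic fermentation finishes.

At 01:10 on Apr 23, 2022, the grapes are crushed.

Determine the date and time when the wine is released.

The grapes are crushed: 01:10 Apr 23, 2022.
Primary fermentation completes: 01:10 Apr 23, 2022 + 4h35m = 05:45 Apr 23, 2022.
Malolactic fermentation finishes: 05:45 Apr 23, 2022 + 8h10m = 13:55 Apr 23, 2022.
The wine is racked to barrel: 13:55 Apr 23, 2022 + 3h20m = 17:15 Apr 23, 2022.
Barrel aging ends: 17:15 Apr 23, 2022 + 11h55m = 05:10 Apr 24, 2022.
The wine is bottled: 05:10 Apr 24, 2022 + 13h05m = 18:15 Apr 24, 2022.
The wine is released: 18:15 Apr 24, 2022 + 6h35m = 00:50 Apr 25, 2022.

00:50 on Apr 25, 2022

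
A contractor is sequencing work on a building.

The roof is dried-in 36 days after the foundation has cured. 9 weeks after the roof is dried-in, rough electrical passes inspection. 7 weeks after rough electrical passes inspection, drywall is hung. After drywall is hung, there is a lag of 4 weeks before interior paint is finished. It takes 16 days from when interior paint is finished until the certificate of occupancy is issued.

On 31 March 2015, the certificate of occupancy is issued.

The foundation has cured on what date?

The certificate of occupancy is issued: Mar 31, 2015.
Interior paint is finished: Mar 31, 2015 − 16 days = Mar 15, 2015.
Drywall is hung: Mar 15, 2015 − 4 weeks = Feb 15, 2015.
Rough electrical passes inspection: Feb 15, 2015 − 7 weeks = Dec 28, 2014.
The roof is dried-in: Dec 28, 2014 − 9 weeks = Oct 26, 2014.
The foundation has cured: Oct 26, 2014 − 36 days = Sep 20, 2014.

20 September 2014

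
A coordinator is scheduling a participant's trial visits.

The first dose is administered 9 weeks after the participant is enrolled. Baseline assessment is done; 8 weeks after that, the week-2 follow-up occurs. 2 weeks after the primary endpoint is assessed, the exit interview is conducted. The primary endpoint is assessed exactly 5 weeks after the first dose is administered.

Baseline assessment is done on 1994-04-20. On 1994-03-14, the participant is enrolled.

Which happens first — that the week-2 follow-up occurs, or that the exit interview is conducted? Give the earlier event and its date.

Baseline assessment is done: Apr 20, 1994.
The week-2 follow-up occurs: Apr 20, 1994 + 8 weeks = Jun 15, 1994.
The participant is enrolled: Mar 14, 1994.
The first dose is administered: Mar 14, 1994 + 9 weeks = May 16, 1994.
The primary endpoint is assessed: May 16, 1994 + 5 weeks = Jun 20, 1994.
The exit interview is conducted: Jun 20, 1994 + 2 weeks = Jul 4, 1994.
Comparing: the week-2 follow-up occurs on Jun 15, 1994 vs the exit interview is conducted on Jul 4, 1994. Earlier: the week-2 follow-up occurs.

The week-2 follow-up occurs — 1994-06-15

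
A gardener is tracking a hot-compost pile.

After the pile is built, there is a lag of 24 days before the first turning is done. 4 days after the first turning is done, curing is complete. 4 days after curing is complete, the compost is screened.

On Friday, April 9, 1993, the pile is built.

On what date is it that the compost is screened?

The pile is built: Apr 9, 1993.
The first turning is done: Apr 9, 1993 + 24 days = May 3, 1993.
Curing is complete: May 3, 1993 + 4 days = May 7, 1993.
The compost is screened: May 7, 1993 + 4 days = May 11, 1993.

Tuesday, May 11, 1993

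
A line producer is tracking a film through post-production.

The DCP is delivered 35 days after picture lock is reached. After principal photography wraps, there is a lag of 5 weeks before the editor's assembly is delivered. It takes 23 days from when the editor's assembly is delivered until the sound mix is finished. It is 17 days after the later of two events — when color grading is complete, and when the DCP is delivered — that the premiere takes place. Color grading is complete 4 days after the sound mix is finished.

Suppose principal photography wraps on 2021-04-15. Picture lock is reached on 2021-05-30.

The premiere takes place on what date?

Principal photography wraps: Apr 15, 2021.
The editor's assembly is delivered: Apr 15, 2021 + 5 weeks = May 20, 2021.
The sound mix is finished: May 20, 2021 + 23 days = Jun 12, 2021.
Color grading is complete: Jun 12, 2021 + 4 days = Jun 16, 2021.
Picture lock is reached: May 30, 2021.
The DCP is delivered: May 30, 2021 + 35 days = Jul 4, 2021.
Both prerequisites met — color grading is complete (Jun 16, 2021), the DCP is delivered (Jul 4, 2021); the later is Jul 4, 2021.
The premiere takes place: Jul 4, 2021 + 17 days = Jul 21, 2021.

2021-07-21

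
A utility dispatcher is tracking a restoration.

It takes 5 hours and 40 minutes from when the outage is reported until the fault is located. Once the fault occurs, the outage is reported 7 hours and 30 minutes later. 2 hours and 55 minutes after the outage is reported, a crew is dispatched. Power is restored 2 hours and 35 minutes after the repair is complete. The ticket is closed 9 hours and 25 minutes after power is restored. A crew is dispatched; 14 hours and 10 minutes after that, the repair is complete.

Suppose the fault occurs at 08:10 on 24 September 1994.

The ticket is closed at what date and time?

20:45 on 25 September 1994

The fault occurs: 08:10 Sep 24, 1994.
The outage is reported: 08:10 Sep 24, 1994 + 7h30m = 15:40 Sep 24, 1994.
A crew is dispatched: 15:40 Sep 24, 1994 + 2h55m = 18:35 Sep 24, 1994.
The repair is complete: 18:35 Sep 24, 1994 + 14h10m = 08:45 Sep 25, 1994.
Power is restored: 08:45 Sep 25, 1994 + 2h35m = 11:20 Sep 25, 1994.
The ticket is closed: 11:20 Sep 25, 1994 + 9h25m = 20:45 Sep 25, 1994.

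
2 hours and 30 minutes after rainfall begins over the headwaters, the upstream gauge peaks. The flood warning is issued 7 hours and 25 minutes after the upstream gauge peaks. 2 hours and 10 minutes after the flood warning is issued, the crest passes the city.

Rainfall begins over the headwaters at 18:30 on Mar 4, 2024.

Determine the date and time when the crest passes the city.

06:35 on Mar 5, 2024

Rainfall begins over the headwaters: 18:30 Mar 4, 2024.
The upstream gauge peaks: 18:30 Mar 4, 2024 + 2h30m = 21:00 Mar 4, 2024.
The flood warning is issued: 21:00 Mar 4, 2024 + 7h25m = 04:25 Mar 5, 2024.
The crest passes the city: 04:25 Mar 5, 2024 + 2h10m = 06:35 Mar 5, 2024.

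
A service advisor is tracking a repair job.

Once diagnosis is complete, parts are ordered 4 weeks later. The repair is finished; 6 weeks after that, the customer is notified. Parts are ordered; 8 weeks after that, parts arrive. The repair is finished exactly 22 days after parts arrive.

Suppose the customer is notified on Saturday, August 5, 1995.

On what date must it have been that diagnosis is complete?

Friday, March 10, 1995

The customer is notified: Aug 5, 1995.
The repair is finished: Aug 5, 1995 − 6 weeks = Jun 24, 1995.
Parts arrive: Jun 24, 1995 − 22 days = Jun 2, 1995.
Parts are ordered: Jun 2, 1995 − 8 weeks = Apr 7, 1995.
Diagnosis is complete: Apr 7, 1995 − 4 weeks = Mar 10, 1995.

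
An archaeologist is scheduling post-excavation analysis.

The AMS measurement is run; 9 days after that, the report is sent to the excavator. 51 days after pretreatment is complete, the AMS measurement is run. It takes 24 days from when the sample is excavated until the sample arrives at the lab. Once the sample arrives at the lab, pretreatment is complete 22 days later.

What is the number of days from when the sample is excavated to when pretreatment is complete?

46 days

Causal path: the sample is excavated → the sample arrives at the lab → pretreatment is complete.
Total delay along the path: 24 + 22 = 46 days.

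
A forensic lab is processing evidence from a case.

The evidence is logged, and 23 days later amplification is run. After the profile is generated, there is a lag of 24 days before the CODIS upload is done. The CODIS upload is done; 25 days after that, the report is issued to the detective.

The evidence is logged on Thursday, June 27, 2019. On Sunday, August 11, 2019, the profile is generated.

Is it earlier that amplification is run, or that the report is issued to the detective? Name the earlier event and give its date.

The evidence is logged: Jun 27, 2019.
Amplification is run: Jun 27, 2019 + 23 days = Jul 20, 2019.
The profile is generated: Aug 11, 2019.
The CODIS upload is done: Aug 11, 2019 + 24 days = Sep 4, 2019.
The report is issued to the detective: Sep 4, 2019 + 25 days = Sep 29, 2019.
Comparing: amplification is run on Jul 20, 2019 vs the report is issued to the detective on Sep 29, 2019. Earlier: amplification is run.

Amplification is run — Saturday, July 20, 2019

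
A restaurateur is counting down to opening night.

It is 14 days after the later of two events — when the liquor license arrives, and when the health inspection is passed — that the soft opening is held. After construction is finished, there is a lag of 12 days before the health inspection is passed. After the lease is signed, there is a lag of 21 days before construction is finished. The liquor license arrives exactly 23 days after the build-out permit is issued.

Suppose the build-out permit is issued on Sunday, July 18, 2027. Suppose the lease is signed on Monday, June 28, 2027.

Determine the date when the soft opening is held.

Tuesday, August 24, 2027

The build-out permit is issued: Jul 18, 2027.
The liquor license arrives: Jul 18, 2027 + 23 days = Aug 10, 2027.
The lease is signed: Jun 28, 2027.
Construction is finished: Jun 28, 2027 + 21 days = Jul 19, 2027.
The health inspection is passed: Jul 19, 2027 + 12 days = Jul 31, 2027.
Both prerequisites met — the liquor license arrives (Aug 10, 2027), the health inspection is passed (Jul 31, 2027); the later is Aug 10, 2027.
The soft opening is held: Aug 10, 2027 + 14 days = Aug 24, 2027.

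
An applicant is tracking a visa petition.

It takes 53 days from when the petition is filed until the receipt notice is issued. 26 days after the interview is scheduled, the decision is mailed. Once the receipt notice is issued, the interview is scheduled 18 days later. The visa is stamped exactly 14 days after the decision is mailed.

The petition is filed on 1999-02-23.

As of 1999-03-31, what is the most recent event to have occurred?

The petition is filed: Feb 23, 1999.
The receipt notice is issued: Feb 23, 1999 + 53 days = Apr 17, 1999.
The interview is scheduled: Apr 17, 1999 + 18 days = May 5, 1999.
The decision is mailed: May 5, 1999 + 26 days = May 31, 1999.
The visa is stamped: May 31, 1999 + 14 days = Jun 14, 1999.
Mar 31, 1999 falls between when the petition is filed (Feb 23, 1999) and when the receipt notice is issued (Apr 17, 1999).

The petition is filed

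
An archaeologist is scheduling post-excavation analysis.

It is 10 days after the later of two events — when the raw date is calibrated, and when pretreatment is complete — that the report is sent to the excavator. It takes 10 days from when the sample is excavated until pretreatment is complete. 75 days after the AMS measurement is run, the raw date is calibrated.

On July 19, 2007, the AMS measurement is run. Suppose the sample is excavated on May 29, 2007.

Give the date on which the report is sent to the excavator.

The AMS measurement is run: Jul 19, 2007.
The raw date is calibrated: Jul 19, 2007 + 75 days = Oct 2, 2007.
The sample is excavated: May 29, 2007.
Pretreatment is complete: May 29, 2007 + 10 days = Jun 8, 2007.
Both prerequisites met — the raw date is calibrated (Oct 2, 2007), pretreatment is complete (Jun 8, 2007); the later is Oct 2, 2007.
The report is sent to the excavator: Oct 2, 2007 + 10 days = Oct 12, 2007.

October 12, 2007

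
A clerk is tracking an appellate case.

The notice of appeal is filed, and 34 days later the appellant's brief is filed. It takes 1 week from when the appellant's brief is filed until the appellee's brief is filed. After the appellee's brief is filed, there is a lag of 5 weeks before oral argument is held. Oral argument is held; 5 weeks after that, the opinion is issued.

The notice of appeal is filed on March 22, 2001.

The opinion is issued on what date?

July 11, 2001

The notice of appeal is filed: Mar 22, 2001.
The appellant's brief is filed: Mar 22, 2001 + 34 days = Apr 25, 2001.
The appellee's brief is filed: Apr 25, 2001 + 1 week = May 2, 2001.
Oral argument is held: May 2, 2001 + 5 weeks = Jun 6, 2001.
The opinion is issued: Jun 6, 2001 + 5 weeks = Jul 11, 2001.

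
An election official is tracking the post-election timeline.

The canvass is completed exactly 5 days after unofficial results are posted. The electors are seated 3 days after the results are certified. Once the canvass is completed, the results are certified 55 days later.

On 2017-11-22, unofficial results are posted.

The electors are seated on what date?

2018-01-24

Unofficial results are posted: Nov 22, 2017.
The canvass is completed: Nov 22, 2017 + 5 days = Nov 27, 2017.
The results are certified: Nov 27, 2017 + 55 days = Jan 21, 2018.
The electors are seated: Jan 21, 2018 + 3 days = Jan 24, 2018.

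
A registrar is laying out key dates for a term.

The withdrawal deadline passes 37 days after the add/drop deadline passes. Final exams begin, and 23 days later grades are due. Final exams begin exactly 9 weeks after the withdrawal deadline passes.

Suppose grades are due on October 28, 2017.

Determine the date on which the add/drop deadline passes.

Grades are due: Oct 28, 2017.
Final exams begin: Oct 28, 2017 − 23 days = Oct 5, 2017.
The withdrawal deadline passes: Oct 5, 2017 − 9 weeks = Aug 3, 2017.
The add/drop deadline passes: Aug 3, 2017 − 37 days = Jun 27, 2017.

June 27, 2017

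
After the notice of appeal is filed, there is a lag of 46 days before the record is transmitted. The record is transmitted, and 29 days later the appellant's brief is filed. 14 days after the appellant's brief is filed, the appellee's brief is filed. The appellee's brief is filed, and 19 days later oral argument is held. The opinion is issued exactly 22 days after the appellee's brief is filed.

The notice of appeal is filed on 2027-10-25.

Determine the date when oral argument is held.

2028-02-10

The notice of appeal is filed: Oct 25, 2027.
The record is transmitted: Oct 25, 2027 + 46 days = Dec 10, 2027.
The appellant's brief is filed: Dec 10, 2027 + 29 days = Jan 8, 2028.
The appellee's brief is filed: Jan 8, 2028 + 14 days = Jan 22, 2028.
Oral argument is held: Jan 22, 2028 + 19 days = Feb 10, 2028.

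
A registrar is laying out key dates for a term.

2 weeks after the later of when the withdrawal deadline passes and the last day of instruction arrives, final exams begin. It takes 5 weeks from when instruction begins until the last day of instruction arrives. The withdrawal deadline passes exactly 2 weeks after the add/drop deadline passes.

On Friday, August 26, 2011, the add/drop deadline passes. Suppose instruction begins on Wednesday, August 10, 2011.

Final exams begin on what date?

The add/drop deadline passes: Aug 26, 2011.
The withdrawal deadline passes: Aug 26, 2011 + 2 weeks = Sep 9, 2011.
Instruction begins: Aug 10, 2011.
The last day of instruction arrives: Aug 10, 2011 + 5 weeks = Sep 14, 2011.
Both prerequisites met — the withdrawal deadline passes (Sep 9, 2011), the last day of instruction arrives (Sep 14, 2011); the later is Sep 14, 2011.
Final exams begin: Sep 14, 2011 + 2 weeks = Sep 28, 2011.

Wednesday, September 28, 2011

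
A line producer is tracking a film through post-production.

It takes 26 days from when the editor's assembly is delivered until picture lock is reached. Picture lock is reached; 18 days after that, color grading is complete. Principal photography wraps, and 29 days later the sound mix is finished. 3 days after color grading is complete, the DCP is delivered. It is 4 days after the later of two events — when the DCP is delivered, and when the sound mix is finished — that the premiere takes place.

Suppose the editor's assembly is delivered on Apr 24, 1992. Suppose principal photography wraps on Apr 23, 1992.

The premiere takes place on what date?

The editor's assembly is delivered: Apr 24, 1992.
Picture lock is reached: Apr 24, 1992 + 26 days = May 20, 1992.
Color grading is complete: May 20, 1992 + 18 days = Jun 7, 1992.
The DCP is delivered: Jun 7, 1992 + 3 days = Jun 10, 1992.
Principal photography wraps: Apr 23, 1992.
The sound mix is finished: Apr 23, 1992 + 29 days = May 22, 1992.
Both prerequisites met — the DCP is delivered (Jun 10, 1992), the sound mix is finished (May 22, 1992); the later is Jun 10, 1992.
The premiere takes place: Jun 10, 1992 + 4 days = Jun 14, 1992.

Jun 14, 1992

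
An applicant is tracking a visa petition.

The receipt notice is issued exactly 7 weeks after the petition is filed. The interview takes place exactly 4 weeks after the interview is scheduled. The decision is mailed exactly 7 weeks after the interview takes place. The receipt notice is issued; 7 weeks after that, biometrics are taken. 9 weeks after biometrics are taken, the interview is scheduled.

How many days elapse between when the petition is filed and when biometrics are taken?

Causal path: the petition is filed → the receipt notice is issued → biometrics are taken.
Total delay along the path: 7 + 7 weeks = 14 weeks = 98 days.

98 days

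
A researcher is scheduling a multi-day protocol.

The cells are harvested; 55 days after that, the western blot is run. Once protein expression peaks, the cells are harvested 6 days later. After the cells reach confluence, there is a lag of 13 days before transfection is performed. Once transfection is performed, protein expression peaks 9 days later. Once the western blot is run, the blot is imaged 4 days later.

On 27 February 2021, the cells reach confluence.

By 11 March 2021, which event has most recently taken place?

The cells reach confluence

The cells reach confluence: Feb 27, 2021.
Transfection is performed: Feb 27, 2021 + 13 days = Mar 12, 2021.
Protein expression peaks: Mar 12, 2021 + 9 days = Mar 21, 2021.
The cells are harvested: Mar 21, 2021 + 6 days = Mar 27, 2021.
The western blot is run: Mar 27, 2021 + 55 days = May 21, 2021.
The blot is imaged: May 21, 2021 + 4 days = May 25, 2021.
Mar 11, 2021 falls between when the cells reach confluence (Feb 27, 2021) and when transfection is performed (Mar 12, 2021).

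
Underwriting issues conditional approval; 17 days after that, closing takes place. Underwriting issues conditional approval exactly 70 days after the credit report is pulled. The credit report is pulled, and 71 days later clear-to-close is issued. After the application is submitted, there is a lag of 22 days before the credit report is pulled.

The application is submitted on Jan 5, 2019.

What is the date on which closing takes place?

Apr 24, 2019

The application is submitted: Jan 5, 2019.
The credit report is pulled: Jan 5, 2019 + 22 days = Jan 27, 2019.
Underwriting issues conditional approval: Jan 27, 2019 + 70 days = Apr 7, 2019.
Closing takes place: Apr 7, 2019 + 17 days = Apr 24, 2019.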